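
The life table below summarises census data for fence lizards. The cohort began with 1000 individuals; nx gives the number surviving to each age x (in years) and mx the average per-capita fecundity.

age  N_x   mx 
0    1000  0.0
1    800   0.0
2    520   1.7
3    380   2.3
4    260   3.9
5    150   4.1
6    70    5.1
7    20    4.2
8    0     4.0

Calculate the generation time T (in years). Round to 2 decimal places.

3.72

lx = nx/n0 = nx/1000: 1, 0.8, 0.52, 0.38, 0.26, 0.15, 0.07, 0.02, 0
lx·mx: 0, 0, 0.884, 0.874, 1.014, 0.615, 0.357, 0.084, 0 → R0 = 3.828
x·lx·mx: 0, 0, 1.768, 2.622, 4.056, 3.075, 2.142, 0.588, 0 → Σ = 14.251
T = 14.251 / 3.828 = 3.722832… → 3.72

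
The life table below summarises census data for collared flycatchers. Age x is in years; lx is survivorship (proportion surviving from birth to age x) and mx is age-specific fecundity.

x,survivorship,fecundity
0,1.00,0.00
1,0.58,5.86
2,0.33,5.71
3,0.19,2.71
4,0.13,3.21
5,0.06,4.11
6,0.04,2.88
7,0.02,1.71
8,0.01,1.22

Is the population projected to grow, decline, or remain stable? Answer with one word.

growing

R0 = Σ lx·mx = 0 + 3.3988 + 1.8843 + 0.5149 + 0.4173 + 0.2466 + 0.1152 + 0.0342 + 0.0122 = 6.6235
R0 > 1, so the population is growing.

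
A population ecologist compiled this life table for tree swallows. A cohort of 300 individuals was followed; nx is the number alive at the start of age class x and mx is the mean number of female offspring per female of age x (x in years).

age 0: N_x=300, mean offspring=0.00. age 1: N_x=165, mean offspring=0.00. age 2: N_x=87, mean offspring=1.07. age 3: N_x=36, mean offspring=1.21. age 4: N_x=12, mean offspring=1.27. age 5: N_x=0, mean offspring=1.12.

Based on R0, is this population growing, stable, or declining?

declining

lx = nx/n0 = nx/300: 1, 0.55, 0.29, 0.12, 0.04, 0
R0 = Σ lx·mx = 0 + 0 + 0.3103 + 0.1452 + 0.0508 + 0 = 0.5063
R0 < 1, so the population is declining.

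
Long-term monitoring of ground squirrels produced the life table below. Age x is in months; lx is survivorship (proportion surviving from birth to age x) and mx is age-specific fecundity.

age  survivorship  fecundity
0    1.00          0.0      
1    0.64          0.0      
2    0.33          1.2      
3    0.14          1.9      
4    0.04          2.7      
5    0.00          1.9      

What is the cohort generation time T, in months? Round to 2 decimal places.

2.63

lx·mx: 0, 0, 0.396, 0.266, 0.108, 0 → R0 = 0.77
x·lx·mx: 0, 0, 0.792, 0.798, 0.432, 0 → Σ = 2.022
T = 2.022 / 0.77 = 2.625974… → 2.63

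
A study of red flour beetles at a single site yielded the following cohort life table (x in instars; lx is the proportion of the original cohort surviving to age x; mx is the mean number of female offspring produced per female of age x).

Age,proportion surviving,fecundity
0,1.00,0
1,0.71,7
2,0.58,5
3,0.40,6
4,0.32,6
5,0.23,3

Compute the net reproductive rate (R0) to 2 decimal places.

12.88

lx·mx by age: 0, 4.97, 2.9, 2.4, 1.92, 0.69
R0 = Σ lx·mx = 12.88 → 12.88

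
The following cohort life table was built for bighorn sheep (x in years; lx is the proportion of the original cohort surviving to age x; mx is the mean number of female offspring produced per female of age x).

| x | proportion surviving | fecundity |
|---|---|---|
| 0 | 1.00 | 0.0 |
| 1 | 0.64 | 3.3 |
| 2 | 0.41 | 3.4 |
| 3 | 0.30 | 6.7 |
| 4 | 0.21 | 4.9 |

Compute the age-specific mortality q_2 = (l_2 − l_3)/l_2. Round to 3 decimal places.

q_2 = (l_2 − l_3) / l_2 = (0.41 − 0.3) / 0.41
     = 0.11 / 0.41 = 0.268293… → 0.268

0.268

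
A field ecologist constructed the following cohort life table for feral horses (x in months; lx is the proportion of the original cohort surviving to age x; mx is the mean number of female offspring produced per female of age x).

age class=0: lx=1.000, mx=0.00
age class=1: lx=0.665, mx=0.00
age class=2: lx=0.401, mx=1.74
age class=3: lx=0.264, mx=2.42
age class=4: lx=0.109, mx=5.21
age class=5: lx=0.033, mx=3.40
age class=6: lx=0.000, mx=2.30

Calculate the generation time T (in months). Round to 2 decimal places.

3.05

lx·mx: 0, 0, 0.69774, 0.63888, 0.56789, 0.1122, 0 → R0 = 2.01671
x·lx·mx: 0, 0, 1.39548, 1.91664, 2.27156, 0.561, 0 → Σ = 6.14468
T = 6.14468 / 2.01671 = 3.046883… → 3.05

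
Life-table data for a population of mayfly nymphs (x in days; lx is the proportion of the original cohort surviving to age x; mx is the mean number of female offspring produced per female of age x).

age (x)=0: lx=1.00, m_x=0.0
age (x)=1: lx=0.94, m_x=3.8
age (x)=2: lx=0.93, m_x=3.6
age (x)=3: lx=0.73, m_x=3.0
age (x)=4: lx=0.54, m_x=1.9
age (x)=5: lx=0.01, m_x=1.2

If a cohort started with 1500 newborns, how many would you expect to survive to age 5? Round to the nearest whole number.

15

Expected survivors = N0 · l_5 = 1500 × 0.01 = 15 → 15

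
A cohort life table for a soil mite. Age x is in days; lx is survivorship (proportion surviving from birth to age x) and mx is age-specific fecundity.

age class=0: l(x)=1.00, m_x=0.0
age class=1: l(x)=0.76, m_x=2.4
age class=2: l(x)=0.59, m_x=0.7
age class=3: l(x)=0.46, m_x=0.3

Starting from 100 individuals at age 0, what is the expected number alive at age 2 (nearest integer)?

59

Expected survivors = N0 · l_2 = 100 × 0.59 = 59 → 59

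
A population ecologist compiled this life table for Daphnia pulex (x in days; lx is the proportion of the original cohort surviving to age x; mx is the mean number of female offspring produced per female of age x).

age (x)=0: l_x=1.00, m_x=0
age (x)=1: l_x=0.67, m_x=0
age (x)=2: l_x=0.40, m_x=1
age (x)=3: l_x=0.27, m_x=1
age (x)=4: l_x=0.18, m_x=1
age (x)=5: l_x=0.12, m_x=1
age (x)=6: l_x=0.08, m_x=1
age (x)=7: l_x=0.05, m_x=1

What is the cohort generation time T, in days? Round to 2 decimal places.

lx·mx: 0, 0, 0.4, 0.27, 0.18, 0.12, 0.08, 0.05 → R0 = 1.1
x·lx·mx: 0, 0, 0.8, 0.81, 0.72, 0.6, 0.48, 0.35 → Σ = 3.76
T = 3.76 / 1.1 = 3.418182… → 3.42

3.42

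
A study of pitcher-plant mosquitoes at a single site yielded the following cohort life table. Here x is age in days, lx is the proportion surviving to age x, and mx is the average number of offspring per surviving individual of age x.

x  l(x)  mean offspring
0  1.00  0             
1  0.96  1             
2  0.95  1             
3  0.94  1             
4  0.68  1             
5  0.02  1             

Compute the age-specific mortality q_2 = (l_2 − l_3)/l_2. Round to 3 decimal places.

q_2 = (l_2 − l_3) / l_2 = (0.95 − 0.94) / 0.95
     = 0.01 / 0.95 = 0.010526… → 0.011

0.011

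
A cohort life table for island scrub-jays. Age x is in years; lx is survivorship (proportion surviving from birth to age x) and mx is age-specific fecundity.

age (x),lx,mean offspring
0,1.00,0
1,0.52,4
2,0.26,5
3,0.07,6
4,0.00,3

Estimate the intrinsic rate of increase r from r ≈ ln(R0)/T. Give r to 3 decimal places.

R0 = Σ lx·mx = 0 + 2.08 + 1.3 + 0.42 + 0 = 3.8
Σ x·lx·mx = 5.94; T = 5.94/3.8 = 1.56316…
r ≈ ln(R0)/T = ln(3.8)/1.56316… = 0.85404… → 0.854

0.854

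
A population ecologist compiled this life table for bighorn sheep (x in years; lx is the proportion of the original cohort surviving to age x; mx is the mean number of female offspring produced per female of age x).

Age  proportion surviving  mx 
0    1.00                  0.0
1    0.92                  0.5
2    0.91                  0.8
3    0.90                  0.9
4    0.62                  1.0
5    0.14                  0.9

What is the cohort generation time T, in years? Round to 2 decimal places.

lx·mx: 0, 0.46, 0.728, 0.81, 0.62, 0.126 → R0 = 2.744
x·lx·mx: 0, 0.46, 1.456, 2.43, 2.48, 0.63 → Σ = 7.456
T = 7.456 / 2.744 = 2.717201… → 2.72

2.72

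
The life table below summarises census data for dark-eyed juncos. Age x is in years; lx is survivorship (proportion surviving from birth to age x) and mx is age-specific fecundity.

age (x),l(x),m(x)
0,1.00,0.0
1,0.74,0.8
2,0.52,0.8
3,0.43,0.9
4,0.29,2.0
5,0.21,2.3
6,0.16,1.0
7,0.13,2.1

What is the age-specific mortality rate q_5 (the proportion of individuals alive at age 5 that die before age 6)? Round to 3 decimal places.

q_5 = (l_5 − l_6) / l_5 = (0.21 − 0.16) / 0.21
     = 0.05 / 0.21 = 0.238095… → 0.238

0.238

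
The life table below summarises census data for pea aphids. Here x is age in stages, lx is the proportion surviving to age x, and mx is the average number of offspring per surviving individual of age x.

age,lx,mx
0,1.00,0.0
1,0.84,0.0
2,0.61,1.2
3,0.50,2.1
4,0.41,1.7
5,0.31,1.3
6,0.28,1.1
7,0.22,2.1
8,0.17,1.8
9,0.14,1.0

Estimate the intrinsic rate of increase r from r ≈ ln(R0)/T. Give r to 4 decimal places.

R0 = Σ lx·mx = 0 + 0 + 0.732 + 1.05 + 0.697 + 0.403 + 0.308 + 0.462 + 0.306 + 0.14 = 4.098
Σ x·lx·mx = 18.207; T = 18.207/4.098 = 4.4429…
r ≈ ln(R0)/T = ln(4.098)/4.4429… = 0.317473… → 0.3175

0.3175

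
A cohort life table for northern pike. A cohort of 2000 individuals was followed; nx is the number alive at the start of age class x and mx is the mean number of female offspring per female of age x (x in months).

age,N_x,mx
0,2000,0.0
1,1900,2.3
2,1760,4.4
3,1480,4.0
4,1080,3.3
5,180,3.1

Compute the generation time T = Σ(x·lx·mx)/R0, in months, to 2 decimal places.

lx = nx/n0 = nx/2000: 1, 0.95, 0.88, 0.74, 0.54, 0.09
lx·mx: 0, 2.185, 3.872, 2.96, 1.782, 0.279 → R0 = 11.078
x·lx·mx: 0, 2.185, 7.744, 8.88, 7.128, 1.395 → Σ = 27.332
T = 27.332 / 11.078 = 2.467232… → 2.47

2.47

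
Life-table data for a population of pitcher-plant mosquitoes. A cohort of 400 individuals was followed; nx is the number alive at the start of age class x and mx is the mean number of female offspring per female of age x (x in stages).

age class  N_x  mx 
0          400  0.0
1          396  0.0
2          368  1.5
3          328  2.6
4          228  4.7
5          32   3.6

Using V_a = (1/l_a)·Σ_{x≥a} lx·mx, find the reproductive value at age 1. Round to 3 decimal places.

lx = nx/n0 = nx/400: 1, 0.99, 0.92, 0.82, 0.57, 0.08
lx·mx for x ≥ 1: 0, 1.38, 2.132, 2.679, 0.288 → sum = 6.479
V_1 = 6.479 / l_1 = 6.479 / 0.99 = 6.544444… → 6.544

6.544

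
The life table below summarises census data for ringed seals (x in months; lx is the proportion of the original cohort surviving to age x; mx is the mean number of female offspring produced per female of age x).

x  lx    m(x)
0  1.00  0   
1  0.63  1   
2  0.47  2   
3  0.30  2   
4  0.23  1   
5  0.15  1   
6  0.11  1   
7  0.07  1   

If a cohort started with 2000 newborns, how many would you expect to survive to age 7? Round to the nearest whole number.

140

Expected survivors = N0 · l_7 = 2000 × 0.07 = 140 → 140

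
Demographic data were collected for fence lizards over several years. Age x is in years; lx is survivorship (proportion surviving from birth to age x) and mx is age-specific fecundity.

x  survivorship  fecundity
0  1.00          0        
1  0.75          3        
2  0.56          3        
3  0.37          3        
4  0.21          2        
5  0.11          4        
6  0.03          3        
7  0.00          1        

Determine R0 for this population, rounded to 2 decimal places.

5.99

lx·mx by age: 0, 2.25, 1.68, 1.11, 0.42, 0.44, 0.09, 0
R0 = Σ lx·mx = 5.99 → 5.99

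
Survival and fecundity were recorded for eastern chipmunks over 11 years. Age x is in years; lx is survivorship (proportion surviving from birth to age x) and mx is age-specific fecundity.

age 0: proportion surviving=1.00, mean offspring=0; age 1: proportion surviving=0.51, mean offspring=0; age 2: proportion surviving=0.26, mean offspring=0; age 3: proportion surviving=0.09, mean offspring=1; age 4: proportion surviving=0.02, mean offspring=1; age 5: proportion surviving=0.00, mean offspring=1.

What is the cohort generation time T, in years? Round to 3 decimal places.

lx·mx: 0, 0, 0, 0.09, 0.02, 0 → R0 = 0.11
x·lx·mx: 0, 0, 0, 0.27, 0.08, 0 → Σ = 0.35
T = 0.35 / 0.11 = 3.181818… → 3.182

3.182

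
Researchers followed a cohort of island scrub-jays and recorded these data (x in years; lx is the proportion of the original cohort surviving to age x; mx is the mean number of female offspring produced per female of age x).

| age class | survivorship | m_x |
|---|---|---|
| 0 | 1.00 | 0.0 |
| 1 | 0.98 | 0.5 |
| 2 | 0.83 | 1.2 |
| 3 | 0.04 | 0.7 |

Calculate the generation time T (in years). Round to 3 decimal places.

lx·mx: 0, 0.49, 0.996, 0.028 → R0 = 1.514
x·lx·mx: 0, 0.49, 1.992, 0.084 → Σ = 2.566
T = 2.566 / 1.514 = 1.694848… → 1.695

1.695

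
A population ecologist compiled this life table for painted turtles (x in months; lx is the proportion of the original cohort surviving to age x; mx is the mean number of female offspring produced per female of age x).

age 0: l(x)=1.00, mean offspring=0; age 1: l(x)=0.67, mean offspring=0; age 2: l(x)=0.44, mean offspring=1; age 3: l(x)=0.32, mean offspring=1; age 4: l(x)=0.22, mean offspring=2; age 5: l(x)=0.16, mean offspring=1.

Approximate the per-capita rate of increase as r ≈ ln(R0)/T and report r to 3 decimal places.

R0 = Σ lx·mx = 0 + 0 + 0.44 + 0.32 + 0.44 + 0.16 = 1.36
Σ x·lx·mx = 4.4; T = 4.4/1.36 = 3.23529…
r ≈ ln(R0)/T = ln(1.36)/3.23529… = 0.09504… → 0.095

0.095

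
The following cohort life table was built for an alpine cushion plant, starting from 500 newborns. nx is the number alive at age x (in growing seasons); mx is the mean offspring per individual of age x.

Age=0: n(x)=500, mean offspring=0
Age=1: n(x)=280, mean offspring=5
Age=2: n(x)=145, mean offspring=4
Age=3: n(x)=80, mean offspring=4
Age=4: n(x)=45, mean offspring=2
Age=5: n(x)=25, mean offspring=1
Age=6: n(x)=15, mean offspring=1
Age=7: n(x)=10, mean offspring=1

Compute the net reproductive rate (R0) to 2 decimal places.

lx = nx/n0 = nx/500: 1, 0.56, 0.29, 0.16, 0.09, 0.05, 0.03, 0.02
lx·mx by age: 0, 2.8, 1.16, 0.64, 0.18, 0.05, 0.03, 0.02
R0 = Σ lx·mx = 4.88 → 4.88

4.88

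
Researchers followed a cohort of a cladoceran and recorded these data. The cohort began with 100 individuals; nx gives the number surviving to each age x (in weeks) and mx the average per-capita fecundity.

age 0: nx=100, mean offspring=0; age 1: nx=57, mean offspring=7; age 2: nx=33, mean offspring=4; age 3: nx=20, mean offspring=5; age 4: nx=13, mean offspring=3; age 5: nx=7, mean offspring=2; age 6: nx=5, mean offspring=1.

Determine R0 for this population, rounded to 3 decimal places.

6.890

lx = nx/n0 = nx/100: 1, 0.57, 0.33, 0.2, 0.13, 0.07, 0.05
lx·mx by age: 0, 3.99, 1.32, 1, 0.39, 0.14, 0.05
R0 = Σ lx·mx = 6.89 → 6.890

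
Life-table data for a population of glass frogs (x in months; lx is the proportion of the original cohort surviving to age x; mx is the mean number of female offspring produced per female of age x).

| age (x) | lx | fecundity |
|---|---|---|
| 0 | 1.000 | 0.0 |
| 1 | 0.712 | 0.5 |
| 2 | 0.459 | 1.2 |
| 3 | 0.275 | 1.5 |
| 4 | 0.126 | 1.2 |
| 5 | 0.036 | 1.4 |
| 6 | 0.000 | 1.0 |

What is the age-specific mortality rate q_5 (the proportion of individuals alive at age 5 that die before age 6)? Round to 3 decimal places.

1.000

q_5 = (l_5 − l_6) / l_5 = (0.036 − 0) / 0.036
     = 0.036 / 0.036 = 1 → 1.000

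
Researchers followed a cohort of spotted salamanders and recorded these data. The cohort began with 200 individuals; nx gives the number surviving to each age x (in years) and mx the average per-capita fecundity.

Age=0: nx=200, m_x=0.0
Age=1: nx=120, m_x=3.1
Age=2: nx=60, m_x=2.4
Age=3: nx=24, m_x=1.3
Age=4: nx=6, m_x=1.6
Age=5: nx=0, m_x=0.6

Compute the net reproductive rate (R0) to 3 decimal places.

lx = nx/n0 = nx/200: 1, 0.6, 0.3, 0.12, 0.03, 0
lx·mx by age: 0, 1.86, 0.72, 0.156, 0.048, 0
R0 = Σ lx·mx = 2.784 → 2.784

2.784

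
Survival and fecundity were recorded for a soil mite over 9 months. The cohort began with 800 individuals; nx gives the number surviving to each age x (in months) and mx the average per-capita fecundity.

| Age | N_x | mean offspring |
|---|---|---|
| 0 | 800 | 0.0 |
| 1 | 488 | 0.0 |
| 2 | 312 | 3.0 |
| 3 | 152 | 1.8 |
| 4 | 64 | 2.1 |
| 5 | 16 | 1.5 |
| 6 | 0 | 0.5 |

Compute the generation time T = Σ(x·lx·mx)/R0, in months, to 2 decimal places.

2.45

lx = nx/n0 = nx/800: 1, 0.61, 0.39, 0.19, 0.08, 0.02, 0
lx·mx: 0, 0, 1.17, 0.342, 0.168, 0.03, 0 → R0 = 1.71
x·lx·mx: 0, 0, 2.34, 1.026, 0.672, 0.15, 0 → Σ = 4.188
T = 4.188 / 1.71 = 2.449123… → 2.45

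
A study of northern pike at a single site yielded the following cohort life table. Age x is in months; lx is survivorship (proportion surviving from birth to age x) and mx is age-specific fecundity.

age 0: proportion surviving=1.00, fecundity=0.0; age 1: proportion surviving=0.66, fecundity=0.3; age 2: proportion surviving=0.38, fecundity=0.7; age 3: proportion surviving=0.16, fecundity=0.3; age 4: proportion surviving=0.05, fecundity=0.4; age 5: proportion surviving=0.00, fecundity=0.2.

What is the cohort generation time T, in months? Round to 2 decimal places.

1.79

lx·mx: 0, 0.198, 0.266, 0.048, 0.02, 0 → R0 = 0.532
x·lx·mx: 0, 0.198, 0.532, 0.144, 0.08, 0 → Σ = 0.954
T = 0.954 / 0.532 = 1.793233… → 1.79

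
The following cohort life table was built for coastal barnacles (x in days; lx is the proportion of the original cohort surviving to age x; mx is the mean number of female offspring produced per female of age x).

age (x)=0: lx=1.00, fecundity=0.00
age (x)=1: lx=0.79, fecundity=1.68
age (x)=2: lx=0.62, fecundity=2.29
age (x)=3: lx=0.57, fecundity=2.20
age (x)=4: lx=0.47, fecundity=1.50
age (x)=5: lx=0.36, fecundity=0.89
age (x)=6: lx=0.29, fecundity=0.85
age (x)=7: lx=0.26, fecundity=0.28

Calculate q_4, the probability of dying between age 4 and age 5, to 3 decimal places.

0.234

q_4 = (l_4 − l_5) / l_4 = (0.47 − 0.36) / 0.47
     = 0.11 / 0.47 = 0.234043… → 0.234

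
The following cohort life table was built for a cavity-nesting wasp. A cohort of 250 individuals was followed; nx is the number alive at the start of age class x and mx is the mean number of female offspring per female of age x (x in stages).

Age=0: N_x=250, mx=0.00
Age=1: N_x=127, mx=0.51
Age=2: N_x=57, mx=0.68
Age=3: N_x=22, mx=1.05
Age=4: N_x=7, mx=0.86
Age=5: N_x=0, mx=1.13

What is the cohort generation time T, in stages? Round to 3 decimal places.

1.777

lx = nx/n0 = nx/250: 1, 0.508, 0.228, 0.088, 0.028, 0
lx·mx: 0, 0.25908, 0.15504, 0.0924, 0.02408, 0 → R0 = 0.5306
x·lx·mx: 0, 0.25908, 0.31008, 0.2772, 0.09632, 0 → Σ = 0.94268
T = 0.94268 / 0.5306 = 1.77663… → 1.777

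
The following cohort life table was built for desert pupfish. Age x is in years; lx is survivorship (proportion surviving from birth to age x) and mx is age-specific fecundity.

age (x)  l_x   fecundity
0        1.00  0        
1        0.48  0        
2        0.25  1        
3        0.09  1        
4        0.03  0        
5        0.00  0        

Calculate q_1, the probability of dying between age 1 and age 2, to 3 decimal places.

q_1 = (l_1 − l_2) / l_1 = (0.48 − 0.25) / 0.48
     = 0.23 / 0.48 = 0.479167… → 0.479

0.479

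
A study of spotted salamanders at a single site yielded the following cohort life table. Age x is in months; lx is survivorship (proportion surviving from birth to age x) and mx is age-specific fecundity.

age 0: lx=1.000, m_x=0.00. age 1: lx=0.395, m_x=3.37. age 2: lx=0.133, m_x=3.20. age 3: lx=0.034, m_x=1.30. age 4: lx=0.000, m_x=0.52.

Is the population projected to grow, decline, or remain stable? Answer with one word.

growing

R0 = Σ lx·mx = 0 + 1.33115 + 0.4256 + 0.0442 + 0 = 1.80095
R0 > 1, so the population is growing.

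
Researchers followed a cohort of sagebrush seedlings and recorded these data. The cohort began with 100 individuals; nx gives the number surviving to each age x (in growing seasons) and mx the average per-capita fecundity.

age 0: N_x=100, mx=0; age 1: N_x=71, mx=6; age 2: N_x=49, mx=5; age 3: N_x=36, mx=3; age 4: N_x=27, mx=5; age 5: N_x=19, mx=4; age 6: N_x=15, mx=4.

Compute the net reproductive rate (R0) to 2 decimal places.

10.50

lx = nx/n0 = nx/100: 1, 0.71, 0.49, 0.36, 0.27, 0.19, 0.15
lx·mx by age: 0, 4.26, 2.45, 1.08, 1.35, 0.76, 0.6
R0 = Σ lx·mx = 10.5 → 10.50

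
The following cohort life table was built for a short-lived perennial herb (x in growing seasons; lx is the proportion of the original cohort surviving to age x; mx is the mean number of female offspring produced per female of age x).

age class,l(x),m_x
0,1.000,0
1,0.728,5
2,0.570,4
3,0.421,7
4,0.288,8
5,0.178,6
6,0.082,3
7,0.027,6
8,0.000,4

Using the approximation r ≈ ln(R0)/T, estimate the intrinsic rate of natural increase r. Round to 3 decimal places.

0.938

R0 = Σ lx·mx = 0 + 3.64 + 2.28 + 2.947 + 2.304 + 1.068 + 0.246 + 0.162 + 0 = 12.647
Σ x·lx·mx = 34.207; T = 34.207/12.647 = 2.70475…
r ≈ ln(R0)/T = ln(12.647)/2.70475… = 0.93813… → 0.938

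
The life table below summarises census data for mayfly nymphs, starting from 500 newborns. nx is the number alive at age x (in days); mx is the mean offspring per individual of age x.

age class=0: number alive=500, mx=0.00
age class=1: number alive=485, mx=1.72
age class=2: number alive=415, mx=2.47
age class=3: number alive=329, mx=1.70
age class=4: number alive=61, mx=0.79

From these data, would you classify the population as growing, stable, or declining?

lx = nx/n0 = nx/500: 1, 0.97, 0.83, 0.658, 0.122
R0 = Σ lx·mx = 0 + 1.6684 + 2.0501 + 1.1186 + 0.09638 = 4.93348
R0 > 1, so the population is growing.

growing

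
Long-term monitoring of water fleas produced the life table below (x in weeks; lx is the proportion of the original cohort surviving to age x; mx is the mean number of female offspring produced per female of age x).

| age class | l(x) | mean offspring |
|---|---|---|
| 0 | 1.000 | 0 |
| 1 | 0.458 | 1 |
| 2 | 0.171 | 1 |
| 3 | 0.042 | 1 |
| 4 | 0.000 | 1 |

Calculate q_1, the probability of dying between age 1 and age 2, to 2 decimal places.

q_1 = (l_1 − l_2) / l_1 = (0.458 − 0.171) / 0.458
     = 0.287 / 0.458 = 0.626638… → 0.63

0.63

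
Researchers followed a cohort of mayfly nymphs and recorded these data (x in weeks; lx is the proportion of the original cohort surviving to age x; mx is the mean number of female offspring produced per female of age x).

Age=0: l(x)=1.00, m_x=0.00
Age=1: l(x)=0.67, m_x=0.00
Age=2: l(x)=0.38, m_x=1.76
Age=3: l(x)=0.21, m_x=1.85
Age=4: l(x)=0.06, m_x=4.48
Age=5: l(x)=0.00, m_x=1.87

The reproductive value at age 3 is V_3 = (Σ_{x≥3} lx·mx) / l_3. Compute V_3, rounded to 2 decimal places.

3.13

lx·mx for x ≥ 3: 0.3885, 0.2688, 0 → sum = 0.6573
V_3 = 0.6573 / l_3 = 0.6573 / 0.21 = 3.13 → 3.13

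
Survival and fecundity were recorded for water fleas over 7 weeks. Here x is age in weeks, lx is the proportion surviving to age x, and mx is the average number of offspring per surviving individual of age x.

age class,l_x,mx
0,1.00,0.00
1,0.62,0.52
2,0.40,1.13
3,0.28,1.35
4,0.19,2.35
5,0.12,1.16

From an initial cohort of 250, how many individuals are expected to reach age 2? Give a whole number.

Expected survivors = N0 · l_2 = 250 × 0.40 = 100 → 100

100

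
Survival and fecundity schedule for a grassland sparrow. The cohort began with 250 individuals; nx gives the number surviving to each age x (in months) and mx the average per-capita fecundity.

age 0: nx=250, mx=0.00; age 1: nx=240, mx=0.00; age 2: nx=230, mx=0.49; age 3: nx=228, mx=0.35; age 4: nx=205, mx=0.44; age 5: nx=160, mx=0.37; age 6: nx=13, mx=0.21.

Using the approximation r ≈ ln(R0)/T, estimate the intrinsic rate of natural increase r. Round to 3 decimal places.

0.097

lx = nx/n0 = nx/250: 1, 0.96, 0.92, 0.912, 0.82, 0.64, 0.052
R0 = Σ lx·mx = 0 + 0 + 0.4508 + 0.3192 + 0.3608 + 0.2368 + 0.01092 = 1.37852
Σ x·lx·mx = 4.55192; T = 4.55192/1.37852 = 3.30203…
r ≈ ln(R0)/T = ln(1.37852)/3.30203… = 0.09722… → 0.097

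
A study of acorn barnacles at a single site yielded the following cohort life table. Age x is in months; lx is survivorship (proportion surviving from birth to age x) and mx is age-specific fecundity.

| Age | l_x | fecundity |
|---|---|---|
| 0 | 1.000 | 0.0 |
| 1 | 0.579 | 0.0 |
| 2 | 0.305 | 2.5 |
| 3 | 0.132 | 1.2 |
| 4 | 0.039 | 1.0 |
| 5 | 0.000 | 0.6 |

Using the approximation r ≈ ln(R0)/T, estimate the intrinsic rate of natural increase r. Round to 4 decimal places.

R0 = Σ lx·mx = 0 + 0 + 0.7625 + 0.1584 + 0.039 + 0 = 0.9599
Σ x·lx·mx = 2.1562; T = 2.1562/0.9599 = 2.24628…
r ≈ ln(R0)/T = ln(0.9599)/2.24628… = -0.01822… → -0.0182

-0.0182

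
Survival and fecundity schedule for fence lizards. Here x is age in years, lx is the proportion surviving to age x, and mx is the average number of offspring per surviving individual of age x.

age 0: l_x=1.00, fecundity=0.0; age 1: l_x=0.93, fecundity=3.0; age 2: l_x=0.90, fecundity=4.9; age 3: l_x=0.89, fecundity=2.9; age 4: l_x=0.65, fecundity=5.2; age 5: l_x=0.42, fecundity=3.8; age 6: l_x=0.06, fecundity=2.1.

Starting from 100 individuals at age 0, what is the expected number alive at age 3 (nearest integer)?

Expected survivors = N0 · l_3 = 100 × 0.89 = 89 → 89

89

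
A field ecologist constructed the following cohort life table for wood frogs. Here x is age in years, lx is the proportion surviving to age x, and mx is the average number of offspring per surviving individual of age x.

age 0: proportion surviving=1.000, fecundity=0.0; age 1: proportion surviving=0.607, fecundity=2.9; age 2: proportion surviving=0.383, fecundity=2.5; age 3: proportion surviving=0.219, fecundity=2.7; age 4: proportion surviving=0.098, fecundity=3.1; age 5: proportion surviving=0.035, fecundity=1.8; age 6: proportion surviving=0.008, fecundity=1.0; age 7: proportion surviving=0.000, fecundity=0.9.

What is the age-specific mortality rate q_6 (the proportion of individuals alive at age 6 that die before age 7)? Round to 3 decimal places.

1.000

q_6 = (l_6 − l_7) / l_6 = (0.008 − 0) / 0.008
     = 0.008 / 0.008 = 1 → 1.000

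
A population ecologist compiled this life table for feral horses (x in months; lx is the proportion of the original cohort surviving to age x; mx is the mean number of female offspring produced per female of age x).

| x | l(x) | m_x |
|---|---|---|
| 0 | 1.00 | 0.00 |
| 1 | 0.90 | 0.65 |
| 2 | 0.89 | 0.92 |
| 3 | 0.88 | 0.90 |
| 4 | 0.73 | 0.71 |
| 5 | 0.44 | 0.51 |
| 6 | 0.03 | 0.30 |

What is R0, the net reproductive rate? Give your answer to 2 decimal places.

lx·mx by age: 0, 0.585, 0.8188, 0.792, 0.5183, 0.2244, 0.009
R0 = Σ lx·mx = 2.9475 → 2.95

2.95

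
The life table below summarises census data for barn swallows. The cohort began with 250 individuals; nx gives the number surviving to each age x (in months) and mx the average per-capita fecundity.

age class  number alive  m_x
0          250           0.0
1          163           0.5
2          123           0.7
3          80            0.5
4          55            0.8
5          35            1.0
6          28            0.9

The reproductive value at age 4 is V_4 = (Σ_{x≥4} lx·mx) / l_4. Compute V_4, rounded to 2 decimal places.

1.89

lx = nx/n0 = nx/250: 1, 0.652, 0.492, 0.32, 0.22, 0.14, 0.112
lx·mx for x ≥ 4: 0.176, 0.14, 0.1008 → sum = 0.4168
V_4 = 0.4168 / l_4 = 0.4168 / 0.22 = 1.894545… → 1.89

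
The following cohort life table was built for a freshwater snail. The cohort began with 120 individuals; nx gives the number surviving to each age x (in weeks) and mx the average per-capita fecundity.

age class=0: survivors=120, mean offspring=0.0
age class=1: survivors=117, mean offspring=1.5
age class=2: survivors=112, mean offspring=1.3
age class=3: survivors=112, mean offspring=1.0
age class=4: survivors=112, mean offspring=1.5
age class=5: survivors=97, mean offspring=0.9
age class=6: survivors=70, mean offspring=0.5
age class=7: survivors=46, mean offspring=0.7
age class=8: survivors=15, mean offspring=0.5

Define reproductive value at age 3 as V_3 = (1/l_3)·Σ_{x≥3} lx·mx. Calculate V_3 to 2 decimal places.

lx = nx/n0 = nx/120: 1, 0.975, 0.93333…, 0.93333…, 0.93333…, 0.80833…, 0.58333…, 0.38333…, 0.125
lx·mx for x ≥ 3: 0.933333…, 1.4…, 0.7275…, 0.291667…, 0.268333…, 0.0625 → sum = 3.683333…
V_3 = 3.683333… / l_3 = 3.683333… / 0.933333… = 3.946429… → 3.95

3.95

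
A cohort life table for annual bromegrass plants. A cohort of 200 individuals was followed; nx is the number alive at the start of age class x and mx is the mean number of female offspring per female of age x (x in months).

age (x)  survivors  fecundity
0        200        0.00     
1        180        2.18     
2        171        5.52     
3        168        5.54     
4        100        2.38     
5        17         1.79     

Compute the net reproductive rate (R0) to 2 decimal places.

lx = nx/n0 = nx/200: 1, 0.9, 0.855, 0.84, 0.5, 0.085
lx·mx by age: 0, 1.962, 4.7196, 4.6536, 1.19, 0.15215
R0 = Σ lx·mx = 12.67735 → 12.68

12.68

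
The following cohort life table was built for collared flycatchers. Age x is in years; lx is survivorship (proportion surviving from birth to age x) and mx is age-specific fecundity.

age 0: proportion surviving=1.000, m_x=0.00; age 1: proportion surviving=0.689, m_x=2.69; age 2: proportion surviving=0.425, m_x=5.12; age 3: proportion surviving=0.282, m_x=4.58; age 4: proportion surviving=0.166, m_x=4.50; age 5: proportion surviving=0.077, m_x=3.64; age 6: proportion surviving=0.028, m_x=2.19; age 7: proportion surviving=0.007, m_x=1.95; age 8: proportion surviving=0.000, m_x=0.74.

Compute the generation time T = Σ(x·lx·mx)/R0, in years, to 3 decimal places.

2.325

lx·mx: 0, 1.85341, 2.176, 1.29156, 0.747, 0.28028, 0.06132, 0.01365, 0 → R0 = 6.42322
x·lx·mx: 0, 1.85341, 4.352, 3.87468, 2.988, 1.4014, 0.36792, 0.09555, 0 → Σ = 14.93296
T = 14.93296 / 6.42322 = 2.32484… → 2.325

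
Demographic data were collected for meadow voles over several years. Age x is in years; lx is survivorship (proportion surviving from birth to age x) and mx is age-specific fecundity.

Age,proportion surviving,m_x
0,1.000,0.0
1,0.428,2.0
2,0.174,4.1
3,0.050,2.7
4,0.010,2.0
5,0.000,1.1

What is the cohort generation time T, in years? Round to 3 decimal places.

lx·mx: 0, 0.856, 0.7134, 0.135, 0.02, 0 → R0 = 1.7244
x·lx·mx: 0, 0.856, 1.4268, 0.405, 0.08, 0 → Σ = 2.7678
T = 2.7678 / 1.7244 = 1.60508… → 1.605

1.605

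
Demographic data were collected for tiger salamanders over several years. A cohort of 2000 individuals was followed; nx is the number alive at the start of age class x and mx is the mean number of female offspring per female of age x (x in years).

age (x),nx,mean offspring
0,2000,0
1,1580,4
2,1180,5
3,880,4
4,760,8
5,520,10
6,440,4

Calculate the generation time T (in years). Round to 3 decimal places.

3.112

lx = nx/n0 = nx/2000: 1, 0.79, 0.59, 0.44, 0.38, 0.26, 0.22
lx·mx: 0, 3.16, 2.95, 1.76, 3.04, 2.6, 0.88 → R0 = 14.39
x·lx·mx: 0, 3.16, 5.9, 5.28, 12.16, 13, 5.28 → Σ = 44.78
T = 44.78 / 14.39 = 3.111883… → 3.112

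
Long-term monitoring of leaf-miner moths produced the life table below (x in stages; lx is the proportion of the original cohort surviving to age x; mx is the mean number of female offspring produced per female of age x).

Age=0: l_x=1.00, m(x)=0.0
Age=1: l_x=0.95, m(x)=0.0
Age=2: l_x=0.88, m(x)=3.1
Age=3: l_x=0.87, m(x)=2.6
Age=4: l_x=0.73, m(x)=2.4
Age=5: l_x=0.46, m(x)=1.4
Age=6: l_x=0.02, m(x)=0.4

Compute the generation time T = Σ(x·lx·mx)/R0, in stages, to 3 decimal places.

lx·mx: 0, 0, 2.728, 2.262, 1.752, 0.644, 0.008 → R0 = 7.394
x·lx·mx: 0, 0, 5.456, 6.786, 7.008, 3.22, 0.048 → Σ = 22.518
T = 22.518 / 7.394 = 3.045442… → 3.045

3.045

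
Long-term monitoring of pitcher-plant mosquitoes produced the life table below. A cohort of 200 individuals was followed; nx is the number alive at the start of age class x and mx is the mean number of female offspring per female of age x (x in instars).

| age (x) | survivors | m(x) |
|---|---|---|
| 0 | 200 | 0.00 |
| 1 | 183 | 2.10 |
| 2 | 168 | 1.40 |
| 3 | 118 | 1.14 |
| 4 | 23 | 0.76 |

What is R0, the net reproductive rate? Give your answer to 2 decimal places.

3.86

lx = nx/n0 = nx/200: 1, 0.915, 0.84, 0.59, 0.115
lx·mx by age: 0, 1.9215, 1.176, 0.6726, 0.0874
R0 = Σ lx·mx = 3.8575 → 3.86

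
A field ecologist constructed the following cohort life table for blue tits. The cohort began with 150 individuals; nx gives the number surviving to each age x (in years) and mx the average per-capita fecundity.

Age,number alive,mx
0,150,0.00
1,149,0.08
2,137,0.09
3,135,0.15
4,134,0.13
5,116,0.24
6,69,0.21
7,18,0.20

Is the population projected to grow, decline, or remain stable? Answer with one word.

lx = nx/n0 = nx/150: 1, 0.99333…, 0.91333…, 0.9, 0.89333…, 0.77333…, 0.46, 0.12
R0 = Σ lx·mx = 0 + 0.079467… + 0.0822… + 0.135 + 0.116133… + 0.1856… + 0.0966 + 0.024 = 0.719…
R0 < 1, so the population is declining.

declining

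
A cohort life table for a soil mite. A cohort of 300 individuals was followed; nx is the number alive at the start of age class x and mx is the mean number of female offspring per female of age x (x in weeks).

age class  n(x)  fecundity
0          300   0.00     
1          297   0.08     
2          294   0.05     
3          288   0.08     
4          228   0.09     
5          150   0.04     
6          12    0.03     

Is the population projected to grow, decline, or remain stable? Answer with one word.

declining

lx = nx/n0 = nx/300: 1, 0.99, 0.98, 0.96, 0.76, 0.5, 0.04
R0 = Σ lx·mx = 0 + 0.0792 + 0.049 + 0.0768 + 0.0684 + 0.02 + 0.0012 = 0.2946
R0 < 1, so the population is declining.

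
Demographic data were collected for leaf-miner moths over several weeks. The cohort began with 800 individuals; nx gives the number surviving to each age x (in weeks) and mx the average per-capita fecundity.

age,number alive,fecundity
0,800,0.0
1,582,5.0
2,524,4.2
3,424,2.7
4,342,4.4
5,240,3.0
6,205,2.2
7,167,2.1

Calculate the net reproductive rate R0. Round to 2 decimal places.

lx = nx/n0 = nx/800: 1, 0.7275, 0.655, 0.53, 0.4275, 0.3, 0.25625, 0.20875
lx·mx by age: 0, 3.6375, 2.751, 1.431, 1.881, 0.9, 0.56375, 0.438375
R0 = Σ lx·mx = 11.602625 → 11.60

11.60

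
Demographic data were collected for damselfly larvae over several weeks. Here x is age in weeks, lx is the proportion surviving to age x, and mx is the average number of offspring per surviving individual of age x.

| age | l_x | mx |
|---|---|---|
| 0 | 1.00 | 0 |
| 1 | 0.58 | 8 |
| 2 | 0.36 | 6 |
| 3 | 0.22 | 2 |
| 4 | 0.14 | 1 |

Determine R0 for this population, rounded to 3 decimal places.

7.380

lx·mx by age: 0, 4.64, 2.16, 0.44, 0.14
R0 = Σ lx·mx = 7.38 → 7.380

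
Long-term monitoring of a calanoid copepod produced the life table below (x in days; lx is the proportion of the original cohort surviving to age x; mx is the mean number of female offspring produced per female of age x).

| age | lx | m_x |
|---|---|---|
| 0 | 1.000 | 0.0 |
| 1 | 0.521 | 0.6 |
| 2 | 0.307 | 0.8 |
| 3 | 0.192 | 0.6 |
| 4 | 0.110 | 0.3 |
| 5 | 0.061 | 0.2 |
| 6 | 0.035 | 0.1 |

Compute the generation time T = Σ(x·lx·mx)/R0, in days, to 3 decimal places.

1.888

lx·mx: 0, 0.3126, 0.2456, 0.1152, 0.033, 0.0122, 0.0035 → R0 = 0.7221
x·lx·mx: 0, 0.3126, 0.4912, 0.3456, 0.132, 0.061, 0.021 → Σ = 1.3634
T = 1.3634 / 0.7221 = 1.888104… → 1.888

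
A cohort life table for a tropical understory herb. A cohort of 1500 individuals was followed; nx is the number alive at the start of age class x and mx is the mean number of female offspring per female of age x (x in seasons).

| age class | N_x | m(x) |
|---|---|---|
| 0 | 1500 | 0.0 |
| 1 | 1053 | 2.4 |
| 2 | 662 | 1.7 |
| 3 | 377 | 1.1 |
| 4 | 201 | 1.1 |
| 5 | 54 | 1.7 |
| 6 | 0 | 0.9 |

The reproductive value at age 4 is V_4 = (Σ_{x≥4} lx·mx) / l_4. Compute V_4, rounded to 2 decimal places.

1.56

lx = nx/n0 = nx/1500: 1, 0.702, 0.44133…, 0.25133…, 0.134, 0.036, 0
lx·mx for x ≥ 4: 0.1474, 0.0612, 0 → sum = 0.2086
V_4 = 0.2086 / l_4 = 0.2086 / 0.134 = 1.556716… → 1.56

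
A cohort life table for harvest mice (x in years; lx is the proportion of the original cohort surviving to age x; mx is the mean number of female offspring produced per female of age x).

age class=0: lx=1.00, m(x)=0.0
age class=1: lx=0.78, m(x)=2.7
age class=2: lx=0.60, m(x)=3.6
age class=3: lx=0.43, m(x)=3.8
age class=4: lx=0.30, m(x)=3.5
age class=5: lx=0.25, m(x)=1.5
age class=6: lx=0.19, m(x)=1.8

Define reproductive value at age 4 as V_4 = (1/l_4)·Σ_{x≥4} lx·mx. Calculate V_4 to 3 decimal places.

lx·mx for x ≥ 4: 1.05, 0.375, 0.342 → sum = 1.767
V_4 = 1.767 / l_4 = 1.767 / 0.3 = 5.89 → 5.890

5.890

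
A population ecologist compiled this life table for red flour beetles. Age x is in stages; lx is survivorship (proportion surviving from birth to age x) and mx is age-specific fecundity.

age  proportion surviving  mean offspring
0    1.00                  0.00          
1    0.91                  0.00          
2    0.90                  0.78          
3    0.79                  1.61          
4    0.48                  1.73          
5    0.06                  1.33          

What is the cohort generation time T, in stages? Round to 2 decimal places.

lx·mx: 0, 0, 0.702, 1.2719, 0.8304, 0.0798 → R0 = 2.8841
x·lx·mx: 0, 0, 1.404, 3.8157, 3.3216, 0.399 → Σ = 8.9403
T = 8.9403 / 2.8841 = 3.099858… → 3.10

3.10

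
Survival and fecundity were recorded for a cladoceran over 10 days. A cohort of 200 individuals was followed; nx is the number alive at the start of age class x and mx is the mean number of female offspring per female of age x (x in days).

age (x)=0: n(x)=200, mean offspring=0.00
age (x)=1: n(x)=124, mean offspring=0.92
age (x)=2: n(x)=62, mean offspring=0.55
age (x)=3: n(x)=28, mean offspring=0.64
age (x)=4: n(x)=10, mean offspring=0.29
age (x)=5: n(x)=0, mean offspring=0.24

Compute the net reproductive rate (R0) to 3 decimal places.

0.845

lx = nx/n0 = nx/200: 1, 0.62, 0.31, 0.14, 0.05, 0
lx·mx by age: 0, 0.5704, 0.1705, 0.0896, 0.0145, 0
R0 = Σ lx·mx = 0.845 → 0.845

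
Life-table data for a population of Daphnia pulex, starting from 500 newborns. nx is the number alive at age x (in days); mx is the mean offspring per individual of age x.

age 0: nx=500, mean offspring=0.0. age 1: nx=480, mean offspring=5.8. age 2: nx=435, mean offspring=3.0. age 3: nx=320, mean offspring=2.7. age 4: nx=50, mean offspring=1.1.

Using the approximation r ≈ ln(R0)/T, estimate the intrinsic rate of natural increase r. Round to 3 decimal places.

1.406

lx = nx/n0 = nx/500: 1, 0.96, 0.87, 0.64, 0.1
R0 = Σ lx·mx = 0 + 5.568 + 2.61 + 1.728 + 0.11 = 10.016
Σ x·lx·mx = 16.412; T = 16.412/10.016 = 1.63858…
r ≈ ln(R0)/T = ln(10.016)/1.63858… = 1.40621… → 1.406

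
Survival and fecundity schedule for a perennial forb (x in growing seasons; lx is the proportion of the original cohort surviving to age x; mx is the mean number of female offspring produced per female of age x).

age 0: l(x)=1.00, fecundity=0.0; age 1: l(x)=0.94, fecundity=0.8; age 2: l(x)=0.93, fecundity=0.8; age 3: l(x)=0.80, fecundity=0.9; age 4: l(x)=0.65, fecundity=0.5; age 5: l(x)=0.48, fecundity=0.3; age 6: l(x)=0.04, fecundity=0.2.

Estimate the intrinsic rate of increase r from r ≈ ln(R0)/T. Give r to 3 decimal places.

R0 = Σ lx·mx = 0 + 0.752 + 0.744 + 0.72 + 0.325 + 0.144 + 0.008 = 2.693
Σ x·lx·mx = 6.468; T = 6.468/2.693 = 2.40178…
r ≈ ln(R0)/T = ln(2.693)/2.40178… = 0.41247… → 0.412

0.412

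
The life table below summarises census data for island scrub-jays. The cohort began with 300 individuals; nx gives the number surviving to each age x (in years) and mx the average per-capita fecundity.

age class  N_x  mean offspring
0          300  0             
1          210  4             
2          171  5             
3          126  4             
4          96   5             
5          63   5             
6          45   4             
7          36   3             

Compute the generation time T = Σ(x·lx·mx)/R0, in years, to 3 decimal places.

2.862

lx = nx/n0 = nx/300: 1, 0.7, 0.57, 0.42, 0.32, 0.21, 0.15, 0.12
lx·mx: 0, 2.8, 2.85, 1.68, 1.6, 1.05, 0.6, 0.36 → R0 = 10.94
x·lx·mx: 0, 2.8, 5.7, 5.04, 6.4, 5.25, 3.6, 2.52 → Σ = 31.31
T = 31.31 / 10.94 = 2.861974… → 2.862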